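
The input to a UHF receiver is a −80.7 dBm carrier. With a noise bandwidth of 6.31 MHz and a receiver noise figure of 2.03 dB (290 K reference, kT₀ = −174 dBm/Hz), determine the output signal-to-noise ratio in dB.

23.3 dB

Noise floor: N = −174 + 10 log₁₀(B) + NF
10 log₁₀(6.31×10⁶) = 68 dB
N = −174 + 68 + 2.03 = −103.97 dBm
SNR = P_sig − N = −80.7 − (−103.97) = 23.27 dB → 23.3 dB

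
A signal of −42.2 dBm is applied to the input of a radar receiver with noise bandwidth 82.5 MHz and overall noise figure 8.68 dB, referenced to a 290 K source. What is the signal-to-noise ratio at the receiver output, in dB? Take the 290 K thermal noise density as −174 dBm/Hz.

Noise floor: N = −174 + 10 log₁₀(B) + NF
10 log₁₀(8.25×10⁷) = 79.16 dB
N = −174 + 79.16 + 8.68 = −86.16 dBm
SNR = P_sig − N = −42.2 − (−86.16) = 43.96 dB → 44.0 dB

44.0 dB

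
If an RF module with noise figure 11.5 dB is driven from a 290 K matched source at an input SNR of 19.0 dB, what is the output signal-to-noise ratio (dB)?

By definition F = SNR_in/SNR_out, so in dB: SNR_out = SNR_in − NF
SNR_out = 19.0 − 11.5 = 7.5 dB

7.5 dB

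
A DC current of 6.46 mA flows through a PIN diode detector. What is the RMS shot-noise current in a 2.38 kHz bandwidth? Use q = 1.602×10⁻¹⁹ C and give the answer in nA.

I_n = √(2qI·B)
2qI·B = 2 × 1.602×10⁻¹⁹ × 6.46×10⁻³ × 2.38×10³ = 4.93×10⁻¹⁸ A²
I_n = √(4.93×10⁻¹⁸) = 2.22×10⁻⁹ A = 2.22 nA

2.22 nA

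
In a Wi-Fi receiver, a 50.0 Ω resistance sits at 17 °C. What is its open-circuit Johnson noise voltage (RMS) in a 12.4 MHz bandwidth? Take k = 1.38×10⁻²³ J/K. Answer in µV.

T = 17 °C + 273.15 = 290.15 K
V_n = √(4kTRB)
4kTRB = 4 × 1.38×10⁻²³ × 290.15 × 5.00×10¹ × 1.24×10⁷ = 9.93×10⁻¹² V²
V_n = √(9.93×10⁻¹²) = 3.15×10⁻⁶ V = 3.15 µV

3.15 µV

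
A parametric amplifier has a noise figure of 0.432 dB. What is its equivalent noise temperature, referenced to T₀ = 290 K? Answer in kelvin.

30.3 K

F = 10^(0.432/10) = 1.10459
T_e = (F − 1)·T₀ = (1.10459 − 1) × 290 = 30.3 K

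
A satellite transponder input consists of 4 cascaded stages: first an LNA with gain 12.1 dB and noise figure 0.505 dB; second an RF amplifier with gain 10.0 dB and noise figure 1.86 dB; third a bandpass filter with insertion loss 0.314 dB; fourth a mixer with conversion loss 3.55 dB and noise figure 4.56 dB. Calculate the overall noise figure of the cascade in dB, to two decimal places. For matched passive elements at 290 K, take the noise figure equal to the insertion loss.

0.68 dB

Convert to linear (a loss of L dB is a gain of −L dB): F_i = 10^(NF_i/10), G_i = 10^(G_i,dB/10)
  Stage 1: F_1 = 10^(0.505/10) = 1.123, G_1 = 10^(12.1/10) = 16.22
  Stage 2: F_2 = 10^(1.86/10) = 1.535, G_2 = 10^(10.0/10) = 10.00
  Stage 3: F_3 = 10^(0.314/10) = 1.075, G_3 = 10^(−0.314/10) = 0.9303
  Stage 4: F_4 = 10^(4.56/10) = 2.858, G_4 = 10^(−3.55/10) = 0.4416
Friis cascade:
  F = 1.123 + (1.535 − 1)/16.22 + (1.075 − 1)/162.2 + (2.858 − 1)/150.9 = 1.169
NF = 10 log₁₀(1.169) = 0.68 dB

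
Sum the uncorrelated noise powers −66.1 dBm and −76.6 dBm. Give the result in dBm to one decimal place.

Convert to linear, add, convert back:
P₁ = 2.45×10⁻¹⁰ W, P₂ = 2.19×10⁻¹¹ W
P_tot = 2.67×10⁻¹⁰ W → 10 log₁₀(P_tot / 10⁻³) = −65.7 dBm

−65.7 dBm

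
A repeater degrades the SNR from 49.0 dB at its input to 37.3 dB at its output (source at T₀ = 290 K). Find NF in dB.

11.7 dB

NF (dB) = SNR_in(dB) − SNR_out(dB) when the source is at T₀
NF = 49.0 − 37.3 = 11.7 dB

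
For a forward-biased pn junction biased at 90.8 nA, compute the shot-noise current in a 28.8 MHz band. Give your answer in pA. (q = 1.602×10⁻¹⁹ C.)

I_n = √(2qI·B)
2qI·B = 2 × 1.602×10⁻¹⁹ × 9.08×10⁻⁸ × 2.88×10⁷ = 8.38×10⁻¹⁹ A²
I_n = √(8.38×10⁻¹⁹) = 9.15×10⁻¹⁰ A = 915 pA

915 pA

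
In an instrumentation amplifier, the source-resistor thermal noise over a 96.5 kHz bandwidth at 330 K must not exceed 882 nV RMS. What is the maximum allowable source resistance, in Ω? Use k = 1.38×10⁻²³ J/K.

Johnson–Nyquist: V_n = √(4kTRB) ⇒ R = V_n² / (4kTB)
4kTB = 4 × 1.38×10⁻²³ × 330 × 9.65×10⁴ = 1.76×10⁻¹⁵
R = (8.82×10⁻⁷)² / 1.76×10⁻¹⁵ = 4.43×10² Ω = 443 Ω

443 Ω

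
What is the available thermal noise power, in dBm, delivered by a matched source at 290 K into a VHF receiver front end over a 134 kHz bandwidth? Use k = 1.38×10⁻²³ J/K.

P_n = kTB = 1.38×10⁻²³ × 290 × 1.34×10⁵ = 5.36×10⁻¹⁶ W
In dBm: 10 log₁₀(5.36×10⁻¹⁶ / 10⁻³) = −122.7 dBm

−122.7 dBm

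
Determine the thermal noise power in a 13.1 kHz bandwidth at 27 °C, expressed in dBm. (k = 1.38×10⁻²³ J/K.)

T = 27 °C + 273.15 = 300.15 K
P_n = kTB = 1.38×10⁻²³ × 300.15 × 1.31×10⁴ = 5.43×10⁻¹⁷ W
In dBm: 10 log₁₀(5.43×10⁻¹⁷ / 10⁻³) = −132.7 dBm

−132.7 dBm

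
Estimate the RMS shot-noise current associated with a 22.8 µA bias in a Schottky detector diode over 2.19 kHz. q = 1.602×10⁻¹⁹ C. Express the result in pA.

I_n = √(2qI·B)
2qI·B = 2 × 1.602×10⁻¹⁹ × 2.28×10⁻⁵ × 2.19×10³ = 1.60×10⁻²⁰ A²
I_n = √(1.60×10⁻²⁰) = 1.26×10⁻¹⁰ A = 126 pA

126 pA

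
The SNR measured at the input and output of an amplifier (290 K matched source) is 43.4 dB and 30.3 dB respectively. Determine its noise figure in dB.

13.1 dB

NF (dB) = SNR_in(dB) − SNR_out(dB) when the source is at T₀
NF = 43.4 − 30.3 = 13.1 dB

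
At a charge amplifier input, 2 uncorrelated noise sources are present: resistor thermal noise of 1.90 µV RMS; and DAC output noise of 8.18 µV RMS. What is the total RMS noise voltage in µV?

8.40 µV

Uncorrelated sources add in power (mean-square): V_tot = √(ΣV_i²)
V_tot = √[(1.90×10⁻⁶)² + (8.18×10⁻⁶)²] = 8.40×10⁻⁶ V = 8.40 µV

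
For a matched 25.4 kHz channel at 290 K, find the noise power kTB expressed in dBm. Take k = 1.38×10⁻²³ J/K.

P_n = kTB = 1.38×10⁻²³ × 290 × 2.54×10⁴ = 1.02×10⁻¹⁶ W
In dBm: 10 log₁₀(1.02×10⁻¹⁶ / 10⁻³) = −129.9 dBm

−129.9 dBm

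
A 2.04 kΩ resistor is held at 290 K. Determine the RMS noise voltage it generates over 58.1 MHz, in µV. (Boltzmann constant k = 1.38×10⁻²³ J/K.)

V_n = √(4kTRB)
4kTRB = 4 × 1.38×10⁻²³ × 290 × 2.04×10³ × 5.81×10⁷ = 1.90×10⁻⁹ V²
V_n = √(1.90×10⁻⁹) = 4.36×10⁻⁵ V = 43.6 µV

43.6 µV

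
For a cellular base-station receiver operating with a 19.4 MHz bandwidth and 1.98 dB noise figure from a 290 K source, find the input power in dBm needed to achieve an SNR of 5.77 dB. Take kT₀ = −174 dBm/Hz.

Sensitivity = −174 + 10 log₁₀(B) + NF + SNR_min
= −174 + 72.88 + 1.98 + 5.77
= −93.37 dBm → −93.4 dBm

−93.4 dBm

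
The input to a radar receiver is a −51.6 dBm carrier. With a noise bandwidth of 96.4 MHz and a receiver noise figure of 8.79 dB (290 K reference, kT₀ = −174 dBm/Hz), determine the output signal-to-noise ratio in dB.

Noise floor: N = −174 + 10 log₁₀(B) + NF
10 log₁₀(9.64×10⁷) = 79.84 dB
N = −174 + 79.84 + 8.79 = −85.37 dBm
SNR = P_sig − N = −51.6 − (−85.37) = 33.77 dB → 33.8 dB

33.8 dB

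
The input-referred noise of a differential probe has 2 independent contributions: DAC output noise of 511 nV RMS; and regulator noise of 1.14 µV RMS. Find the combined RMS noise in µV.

Uncorrelated sources add in power (mean-square): V_tot = √(ΣV_i²)
V_tot = √[(5.11×10⁻⁷)² + (1.14×10⁻⁶)²] = 1.25×10⁻⁶ V = 1.25 µV

1.25 µV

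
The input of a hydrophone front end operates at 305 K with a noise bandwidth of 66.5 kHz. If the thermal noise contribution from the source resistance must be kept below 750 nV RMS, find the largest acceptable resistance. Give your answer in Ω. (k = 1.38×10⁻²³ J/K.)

502 Ω

Johnson–Nyquist: V_n = √(4kTRB) ⇒ R = V_n² / (4kTB)
4kTB = 4 × 1.38×10⁻²³ × 305 × 6.65×10⁴ = 1.12×10⁻¹⁵
R = (7.50×10⁻⁷)² / 1.12×10⁻¹⁵ = 5.02×10² Ω = 502 Ω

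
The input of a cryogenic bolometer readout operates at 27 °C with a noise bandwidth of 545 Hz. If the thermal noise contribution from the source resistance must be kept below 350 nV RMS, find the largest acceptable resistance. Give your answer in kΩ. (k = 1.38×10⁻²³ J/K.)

T = 27 °C + 273.15 = 300.15 K
Johnson–Nyquist: V_n = √(4kTRB) ⇒ R = V_n² / (4kTB)
4kTB = 4 × 1.38×10⁻²³ × 300.15 × 5.45×10² = 9.03×10⁻¹⁸
R = (3.50×10⁻⁷)² / 9.03×10⁻¹⁸ = 1.36×10⁴ Ω = 13.6 kΩ

13.6 kΩ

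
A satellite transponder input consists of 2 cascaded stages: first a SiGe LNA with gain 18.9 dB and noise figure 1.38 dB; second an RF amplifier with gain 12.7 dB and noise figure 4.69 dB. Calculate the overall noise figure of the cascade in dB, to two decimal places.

1.46 dB

Convert to linear (a loss of L dB is a gain of −L dB): F_i = 10^(NF_i/10), G_i = 10^(G_i,dB/10)
  Stage 1: F_1 = 10^(1.38/10) = 1.374, G_1 = 10^(18.9/10) = 77.62
  Stage 2: F_2 = 10^(4.69/10) = 2.944, G_2 = 10^(12.7/10) = 18.62
Friis cascade:
  F = 1.374 + (2.944 − 1)/77.62 = 1.399
NF = 10 log₁₀(1.399) = 1.46 dB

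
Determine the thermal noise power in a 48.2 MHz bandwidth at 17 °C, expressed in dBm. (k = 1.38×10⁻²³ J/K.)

T = 17 °C + 273.15 = 290.15 K
P_n = kTB = 1.38×10⁻²³ × 290.15 × 4.82×10⁷ = 1.93×10⁻¹³ W
In dBm: 10 log₁₀(1.93×10⁻¹³ / 10⁻³) = −97.1 dBm

−97.1 dBm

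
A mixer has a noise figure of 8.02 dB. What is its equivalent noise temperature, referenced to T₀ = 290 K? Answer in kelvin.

F = 10^(8.02/10) = 6.3387
T_e = (F − 1)·T₀ = (6.3387 − 1) × 290 = 1548 K

1548 K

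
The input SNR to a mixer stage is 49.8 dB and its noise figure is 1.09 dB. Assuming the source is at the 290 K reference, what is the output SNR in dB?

48.71 dB

By definition F = SNR_in/SNR_out, so in dB: SNR_out = SNR_in − NF
SNR_out = 49.8 − 1.09 = 48.71 dB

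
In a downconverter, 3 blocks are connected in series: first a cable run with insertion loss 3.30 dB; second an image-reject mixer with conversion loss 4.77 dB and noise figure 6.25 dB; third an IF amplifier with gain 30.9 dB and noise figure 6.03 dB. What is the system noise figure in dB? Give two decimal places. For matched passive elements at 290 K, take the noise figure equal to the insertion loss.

Convert to linear (a loss of L dB is a gain of −L dB): F_i = 10^(NF_i/10), G_i = 10^(G_i,dB/10)
  Stage 1: F_1 = 10^(3.30/10) = 2.138, G_1 = 10^(−3.30/10) = 0.4677
  Stage 2: F_2 = 10^(6.25/10) = 4.217, G_2 = 10^(−4.77/10) = 0.3334
  Stage 3: F_3 = 10^(6.03/10) = 4.009, G_3 = 10^(30.9/10) = 1230
Friis cascade:
  F = 2.138 + (4.217 − 1)/0.4677 + (4.009 − 1)/0.1560 = 28.31
NF = 10 log₁₀(28.31) = 14.52 dB

14.52 dB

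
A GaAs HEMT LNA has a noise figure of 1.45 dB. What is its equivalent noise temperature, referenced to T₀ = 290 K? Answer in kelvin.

F = 10^(1.45/10) = 1.39637
T_e = (F − 1)·T₀ = (1.39637 − 1) × 290 = 115 K

115 K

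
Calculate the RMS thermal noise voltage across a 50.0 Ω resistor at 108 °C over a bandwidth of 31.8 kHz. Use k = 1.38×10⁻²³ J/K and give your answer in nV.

T = 108 °C + 273.15 = 381.15 K
V_n = √(4kTRB)
4kTRB = 4 × 1.38×10⁻²³ × 381.15 × 5.00×10¹ × 3.18×10⁴ = 3.35×10⁻¹⁴ V²
V_n = √(3.35×10⁻¹⁴) = 1.83×10⁻⁷ V = 183 nV

183 nV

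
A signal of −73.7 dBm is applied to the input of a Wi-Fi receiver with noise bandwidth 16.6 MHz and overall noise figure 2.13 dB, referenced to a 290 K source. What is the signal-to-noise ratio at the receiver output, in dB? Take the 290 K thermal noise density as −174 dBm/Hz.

26.0 dB

Noise floor: N = −174 + 10 log₁₀(B) + NF
10 log₁₀(1.66×10⁷) = 72.2 dB
N = −174 + 72.2 + 2.13 = −99.67 dBm
SNR = P_sig − N = −73.7 − (−99.67) = 25.97 dB → 26.0 dB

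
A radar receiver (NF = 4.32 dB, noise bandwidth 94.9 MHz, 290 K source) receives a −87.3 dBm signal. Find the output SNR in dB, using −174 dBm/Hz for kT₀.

2.6 dB

Noise floor: N = −174 + 10 log₁₀(B) + NF
10 log₁₀(9.49×10⁷) = 79.77 dB
N = −174 + 79.77 + 4.32 = −89.91 dBm
SNR = P_sig − N = −87.3 − (−89.91) = 2.61 dB → 2.6 dB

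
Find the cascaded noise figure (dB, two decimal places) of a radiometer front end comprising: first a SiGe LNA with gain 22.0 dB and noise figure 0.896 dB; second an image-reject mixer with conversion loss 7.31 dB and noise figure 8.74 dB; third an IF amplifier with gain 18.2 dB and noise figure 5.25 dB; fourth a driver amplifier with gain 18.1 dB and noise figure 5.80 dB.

Convert to linear (a loss of L dB is a gain of −L dB): F_i = 10^(NF_i/10), G_i = 10^(G_i,dB/10)
  Stage 1: F_1 = 10^(0.896/10) = 1.229, G_1 = 10^(22.0/10) = 158.5
  Stage 2: F_2 = 10^(8.74/10) = 7.482, G_2 = 10^(−7.31/10) = 0.1858
  Stage 3: F_3 = 10^(5.25/10) = 3.350, G_3 = 10^(18.2/10) = 66.07
  Stage 4: F_4 = 10^(5.80/10) = 3.802, G_4 = 10^(18.1/10) = 64.57
Friis cascade:
  F = 1.229 + (7.482 − 1)/158.5 + (3.350 − 1)/29.44 + (3.802 − 1)/1945 = 1.351
NF = 10 log₁₀(1.351) = 1.31 dB

1.31 dB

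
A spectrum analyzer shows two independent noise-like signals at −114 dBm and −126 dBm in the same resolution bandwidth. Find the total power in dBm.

Convert to linear, add, convert back:
P₁ = 3.98×10⁻¹⁵ W, P₂ = 2.51×10⁻¹⁶ W
P_tot = 4.23×10⁻¹⁵ W → 10 log₁₀(P_tot / 10⁻³) = −113.7 dBm

−113.7 dBm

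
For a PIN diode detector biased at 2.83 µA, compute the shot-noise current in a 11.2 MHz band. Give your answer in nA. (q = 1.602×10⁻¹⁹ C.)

3.19 nA

I_n = √(2qI·B)
2qI·B = 2 × 1.602×10⁻¹⁹ × 2.83×10⁻⁶ × 1.12×10⁷ = 1.02×10⁻¹⁷ A²
I_n = √(1.02×10⁻¹⁷) = 3.19×10⁻⁹ A = 3.19 nA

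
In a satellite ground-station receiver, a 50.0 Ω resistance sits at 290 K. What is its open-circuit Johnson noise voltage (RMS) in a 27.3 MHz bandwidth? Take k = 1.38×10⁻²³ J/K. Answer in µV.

V_n = √(4kTRB)
4kTRB = 4 × 1.38×10⁻²³ × 290 × 5.00×10¹ × 2.73×10⁷ = 2.19×10⁻¹¹ V²
V_n = √(2.19×10⁻¹¹) = 4.67×10⁻⁶ V = 4.67 µV

4.67 µV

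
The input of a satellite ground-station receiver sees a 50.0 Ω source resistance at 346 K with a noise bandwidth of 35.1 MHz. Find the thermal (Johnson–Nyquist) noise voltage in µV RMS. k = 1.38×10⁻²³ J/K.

V_n = √(4kTRB)
4kTRB = 4 × 1.38×10⁻²³ × 346 × 5.00×10¹ × 3.51×10⁷ = 3.35×10⁻¹¹ V²
V_n = √(3.35×10⁻¹¹) = 5.79×10⁻⁶ V = 5.79 µV

5.79 µV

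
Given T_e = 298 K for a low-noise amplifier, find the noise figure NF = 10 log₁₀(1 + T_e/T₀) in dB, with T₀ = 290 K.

F = 1 + T_e/T₀ = 1 + 298/290 = 2.02759
NF = 10 log₁₀(2.02759) = 3.07 dB

3.07 dB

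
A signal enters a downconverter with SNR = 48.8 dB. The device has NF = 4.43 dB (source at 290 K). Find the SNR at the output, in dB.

44.37 dB

By definition F = SNR_in/SNR_out, so in dB: SNR_out = SNR_in − NF
SNR_out = 48.8 − 4.43 = 44.37 dB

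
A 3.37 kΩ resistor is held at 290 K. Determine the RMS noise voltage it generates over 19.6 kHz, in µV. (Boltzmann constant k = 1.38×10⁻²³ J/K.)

1.03 µV

V_n = √(4kTRB)
4kTRB = 4 × 1.38×10⁻²³ × 290 × 3.37×10³ × 1.96×10⁴ = 1.06×10⁻¹² V²
V_n = √(1.06×10⁻¹²) = 1.03×10⁻⁶ V = 1.03 µV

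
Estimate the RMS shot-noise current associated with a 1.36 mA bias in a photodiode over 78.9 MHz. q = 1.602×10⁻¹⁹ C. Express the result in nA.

I_n = √(2qI·B)
2qI·B = 2 × 1.602×10⁻¹⁹ × 1.36×10⁻³ × 7.89×10⁷ = 3.44×10⁻¹⁴ A²
I_n = √(3.44×10⁻¹⁴) = 1.85×10⁻⁷ A = 185 nA

185 nA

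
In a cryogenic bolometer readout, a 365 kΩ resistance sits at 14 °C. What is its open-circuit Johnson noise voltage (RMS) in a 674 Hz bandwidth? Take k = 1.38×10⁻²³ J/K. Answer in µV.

1.97 µV

T = 14 °C + 273.15 = 287.15 K
V_n = √(4kTRB)
4kTRB = 4 × 1.38×10⁻²³ × 287.15 × 3.65×10⁵ × 6.74×10² = 3.90×10⁻¹² V²
V_n = √(3.90×10⁻¹²) = 1.97×10⁻⁶ V = 1.97 µV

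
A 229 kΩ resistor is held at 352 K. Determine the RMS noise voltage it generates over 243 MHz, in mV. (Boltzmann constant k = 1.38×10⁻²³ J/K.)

1.04 mV

V_n = √(4kTRB)
4kTRB = 4 × 1.38×10⁻²³ × 352 × 2.29×10⁵ × 2.43×10⁸ = 1.08×10⁻⁶ V²
V_n = √(1.08×10⁻⁶) = 1.04×10⁻³ V = 1.04 mV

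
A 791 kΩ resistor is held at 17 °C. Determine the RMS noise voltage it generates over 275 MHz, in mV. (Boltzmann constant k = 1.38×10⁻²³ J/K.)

1.87 mV

T = 17 °C + 273.15 = 290.15 K
V_n = √(4kTRB)
4kTRB = 4 × 1.38×10⁻²³ × 290.15 × 7.91×10⁵ × 2.75×10⁸ = 3.48×10⁻⁶ V²
V_n = √(3.48×10⁻⁶) = 1.87×10⁻³ V = 1.87 mV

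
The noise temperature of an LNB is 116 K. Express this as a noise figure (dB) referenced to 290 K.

1.46 dB

F = 1 + T_e/T₀ = 1 + 116/290 = 1.4
NF = 10 log₁₀(1.4) = 1.46 dB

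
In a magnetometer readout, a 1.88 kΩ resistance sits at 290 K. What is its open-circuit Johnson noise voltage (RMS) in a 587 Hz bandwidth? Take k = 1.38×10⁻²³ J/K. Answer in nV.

133 nV

V_n = √(4kTRB)
4kTRB = 4 × 1.38×10⁻²³ × 290 × 1.88×10³ × 5.87×10² = 1.77×10⁻¹⁴ V²
V_n = √(1.77×10⁻¹⁴) = 1.33×10⁻⁷ V = 133 nV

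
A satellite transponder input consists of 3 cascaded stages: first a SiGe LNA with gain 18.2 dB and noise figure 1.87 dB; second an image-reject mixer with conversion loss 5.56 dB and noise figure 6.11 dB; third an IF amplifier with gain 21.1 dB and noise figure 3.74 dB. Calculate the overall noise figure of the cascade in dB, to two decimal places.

2.20 dB

Convert to linear (a loss of L dB is a gain of −L dB): F_i = 10^(NF_i/10), G_i = 10^(G_i,dB/10)
  Stage 1: F_1 = 10^(1.87/10) = 1.538, G_1 = 10^(18.2/10) = 66.07
  Stage 2: F_2 = 10^(6.11/10) = 4.083, G_2 = 10^(−5.56/10) = 0.2780
  Stage 3: F_3 = 10^(3.74/10) = 2.366, G_3 = 10^(21.1/10) = 128.8
Friis cascade:
  F = 1.538 + (4.083 − 1)/66.07 + (2.366 − 1)/18.37 = 1.659
NF = 10 log₁₀(1.659) = 2.20 dB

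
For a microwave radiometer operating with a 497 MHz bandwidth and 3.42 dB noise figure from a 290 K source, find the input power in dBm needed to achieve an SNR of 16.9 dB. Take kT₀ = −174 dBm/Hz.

Sensitivity = −174 + 10 log₁₀(B) + NF + SNR_min
= −174 + 86.96 + 3.42 + 16.9
= −66.72 dBm → −66.7 dBm

−66.7 dBm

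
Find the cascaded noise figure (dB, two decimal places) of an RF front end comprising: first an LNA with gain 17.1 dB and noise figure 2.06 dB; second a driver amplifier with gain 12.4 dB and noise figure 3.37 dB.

Convert to linear (a loss of L dB is a gain of −L dB): F_i = 10^(NF_i/10), G_i = 10^(G_i,dB/10)
  Stage 1: F_1 = 10^(2.06/10) = 1.607, G_1 = 10^(17.1/10) = 51.29
  Stage 2: F_2 = 10^(3.37/10) = 2.173, G_2 = 10^(12.4/10) = 17.38
Friis cascade:
  F = 1.607 + (2.173 − 1)/51.29 = 1.630
NF = 10 log₁₀(1.630) = 2.12 dB

2.12 dB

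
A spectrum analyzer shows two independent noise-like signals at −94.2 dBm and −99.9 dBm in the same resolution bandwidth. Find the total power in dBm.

−93.2 dBm

Convert to linear, add, convert back:
P₁ = 3.80×10⁻¹³ W, P₂ = 1.02×10⁻¹³ W
P_tot = 4.83×10⁻¹³ W → 10 log₁₀(P_tot / 10⁻³) = −93.2 dBm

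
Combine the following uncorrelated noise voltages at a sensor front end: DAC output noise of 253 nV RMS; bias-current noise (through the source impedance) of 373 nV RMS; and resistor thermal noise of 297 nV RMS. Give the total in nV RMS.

540 nV

Uncorrelated sources add in power (mean-square): V_tot = √(ΣV_i²)
V_tot = √[(2.53×10⁻⁷)² + (3.73×10⁻⁷)² + (2.97×10⁻⁷)²] = 5.40×10⁻⁷ V = 540 nV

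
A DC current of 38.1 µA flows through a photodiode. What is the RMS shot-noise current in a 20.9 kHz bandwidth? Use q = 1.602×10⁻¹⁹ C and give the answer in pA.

505 pA

I_n = √(2qI·B)
2qI·B = 2 × 1.602×10⁻¹⁹ × 3.81×10⁻⁵ × 2.09×10⁴ = 2.55×10⁻¹⁹ A²
I_n = √(2.55×10⁻¹⁹) = 5.05×10⁻¹⁰ A = 505 pA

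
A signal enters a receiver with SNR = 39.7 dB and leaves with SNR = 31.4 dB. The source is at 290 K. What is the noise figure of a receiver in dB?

8.3 dB

NF (dB) = SNR_in(dB) − SNR_out(dB) when the source is at T₀
NF = 39.7 − 31.4 = 8.3 dB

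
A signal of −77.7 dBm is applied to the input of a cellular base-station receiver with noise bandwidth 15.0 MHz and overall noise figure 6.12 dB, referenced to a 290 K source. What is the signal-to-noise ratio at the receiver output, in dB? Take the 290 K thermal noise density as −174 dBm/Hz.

Noise floor: N = −174 + 10 log₁₀(B) + NF
10 log₁₀(1.50×10⁷) = 71.76 dB
N = −174 + 71.76 + 6.12 = −96.12 dBm
SNR = P_sig − N = −77.7 − (−96.12) = 18.42 dB → 18.4 dB

18.4 dB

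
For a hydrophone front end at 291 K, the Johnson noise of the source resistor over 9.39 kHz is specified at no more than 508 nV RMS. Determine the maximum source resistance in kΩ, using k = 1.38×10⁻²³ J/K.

Johnson–Nyquist: V_n = √(4kTRB) ⇒ R = V_n² / (4kTB)
4kTB = 4 × 1.38×10⁻²³ × 291 × 9.39×10³ = 1.51×10⁻¹⁶
R = (5.08×10⁻⁷)² / 1.51×10⁻¹⁶ = 1.71×10³ Ω = 1.71 kΩ

1.71 kΩ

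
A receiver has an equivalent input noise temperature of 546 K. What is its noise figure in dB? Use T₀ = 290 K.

4.60 dB

F = 1 + T_e/T₀ = 1 + 546/290 = 2.88276
NF = 10 log₁₀(2.88276) = 4.60 dB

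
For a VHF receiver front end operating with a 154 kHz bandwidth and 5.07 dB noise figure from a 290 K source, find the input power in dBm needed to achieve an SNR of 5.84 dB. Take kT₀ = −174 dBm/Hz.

−111.2 dBm

Sensitivity = −174 + 10 log₁₀(B) + NF + SNR_min
= −174 + 51.88 + 5.07 + 5.84
= −111.21 dBm → −111.2 dBm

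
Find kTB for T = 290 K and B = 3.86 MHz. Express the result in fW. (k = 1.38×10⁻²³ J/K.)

P_n = kTB = 1.38×10⁻²³ × 290 × 3.86×10⁶ = 1.54×10⁻¹⁴ W = 15.4 fW

15.4 fW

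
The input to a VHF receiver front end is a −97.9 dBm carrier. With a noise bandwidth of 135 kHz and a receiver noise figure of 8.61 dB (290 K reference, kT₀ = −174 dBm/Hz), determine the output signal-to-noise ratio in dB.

16.2 dB

Noise floor: N = −174 + 10 log₁₀(B) + NF
10 log₁₀(1.35×10⁵) = 51.3 dB
N = −174 + 51.3 + 8.61 = −114.09 dBm
SNR = P_sig − N = −97.9 − (−114.09) = 16.19 dB → 16.2 dB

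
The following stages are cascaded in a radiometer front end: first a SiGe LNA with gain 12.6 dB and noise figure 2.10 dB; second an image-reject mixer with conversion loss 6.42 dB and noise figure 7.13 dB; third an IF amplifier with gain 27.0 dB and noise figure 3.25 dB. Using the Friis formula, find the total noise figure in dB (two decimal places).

Convert to linear (a loss of L dB is a gain of −L dB): F_i = 10^(NF_i/10), G_i = 10^(G_i,dB/10)
  Stage 1: F_1 = 10^(2.10/10) = 1.622, G_1 = 10^(12.6/10) = 18.20
  Stage 2: F_2 = 10^(7.13/10) = 5.164, G_2 = 10^(−6.42/10) = 0.2280
  Stage 3: F_3 = 10^(3.25/10) = 2.113, G_3 = 10^(27.0/10) = 501.2
Friis cascade:
  F = 1.622 + (5.164 − 1)/18.20 + (2.113 − 1)/4.150 = 2.119
NF = 10 log₁₀(2.119) = 3.26 dB

3.26 dB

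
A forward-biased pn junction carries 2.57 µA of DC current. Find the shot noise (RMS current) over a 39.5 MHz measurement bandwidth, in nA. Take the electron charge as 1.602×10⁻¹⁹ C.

5.70 nA

I_n = √(2qI·B)
2qI·B = 2 × 1.602×10⁻¹⁹ × 2.57×10⁻⁶ × 3.95×10⁷ = 3.25×10⁻¹⁷ A²
I_n = √(3.25×10⁻¹⁷) = 5.70×10⁻⁹ A = 5.70 nA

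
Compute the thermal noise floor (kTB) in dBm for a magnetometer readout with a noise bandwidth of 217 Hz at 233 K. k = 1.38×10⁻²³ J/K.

−151.6 dBm

P_n = kTB = 1.38×10⁻²³ × 233 × 2.17×10² = 6.98×10⁻¹⁹ W
In dBm: 10 log₁₀(6.98×10⁻¹⁹ / 10⁻³) = −151.6 dBm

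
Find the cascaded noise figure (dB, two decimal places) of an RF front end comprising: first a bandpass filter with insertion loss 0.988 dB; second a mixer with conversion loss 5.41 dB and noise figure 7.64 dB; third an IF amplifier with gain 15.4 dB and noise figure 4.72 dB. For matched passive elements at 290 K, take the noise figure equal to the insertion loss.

12.00 dB

Convert to linear (a loss of L dB is a gain of −L dB): F_i = 10^(NF_i/10), G_i = 10^(G_i,dB/10)
  Stage 1: F_1 = 10^(0.988/10) = 1.255, G_1 = 10^(−0.988/10) = 0.7965
  Stage 2: F_2 = 10^(7.64/10) = 5.808, G_2 = 10^(−5.41/10) = 0.2877
  Stage 3: F_3 = 10^(4.72/10) = 2.965, G_3 = 10^(15.4/10) = 34.67
Friis cascade:
  F = 1.255 + (5.808 − 1)/0.7965 + (2.965 − 1)/0.2292 = 15.86
NF = 10 log₁₀(15.86) = 12.00 dB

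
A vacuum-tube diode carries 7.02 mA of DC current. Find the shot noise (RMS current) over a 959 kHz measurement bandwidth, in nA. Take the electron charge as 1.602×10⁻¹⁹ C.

I_n = √(2qI·B)
2qI·B = 2 × 1.602×10⁻¹⁹ × 7.02×10⁻³ × 9.59×10⁵ = 2.16×10⁻¹⁵ A²
I_n = √(2.16×10⁻¹⁵) = 4.64×10⁻⁸ A = 46.4 nA

46.4 nA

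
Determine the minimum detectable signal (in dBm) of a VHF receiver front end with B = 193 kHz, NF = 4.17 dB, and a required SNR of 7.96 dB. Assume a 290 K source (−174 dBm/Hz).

−109.0 dBm

Sensitivity = −174 + 10 log₁₀(B) + NF + SNR_min
= −174 + 52.86 + 4.17 + 7.96
= −109.01 dBm → −109.0 dBm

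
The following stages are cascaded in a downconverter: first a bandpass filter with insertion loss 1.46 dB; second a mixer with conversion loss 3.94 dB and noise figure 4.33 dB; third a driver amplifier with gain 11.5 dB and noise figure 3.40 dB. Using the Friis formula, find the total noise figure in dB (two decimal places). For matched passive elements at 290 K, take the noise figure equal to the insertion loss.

8.98 dB

Convert to linear (a loss of L dB is a gain of −L dB): F_i = 10^(NF_i/10), G_i = 10^(G_i,dB/10)
  Stage 1: F_1 = 10^(1.46/10) = 1.400, G_1 = 10^(−1.46/10) = 0.7145
  Stage 2: F_2 = 10^(4.33/10) = 2.710, G_2 = 10^(−3.94/10) = 0.4036
  Stage 3: F_3 = 10^(3.40/10) = 2.188, G_3 = 10^(11.5/10) = 14.13
Friis cascade:
  F = 1.400 + (2.710 − 1)/0.7145 + (2.188 − 1)/0.2884 = 7.912
NF = 10 log₁₀(7.912) = 8.98 dB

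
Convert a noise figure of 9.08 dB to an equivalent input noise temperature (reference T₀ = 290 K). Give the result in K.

2056 K

F = 10^(9.08/10) = 8.09096
T_e = (F − 1)·T₀ = (8.09096 − 1) × 290 = 2056 K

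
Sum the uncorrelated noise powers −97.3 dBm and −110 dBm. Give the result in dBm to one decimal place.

Convert to linear, add, convert back:
P₁ = 1.86×10⁻¹³ W, P₂ = 1.00×10⁻¹⁴ W
P_tot = 1.96×10⁻¹³ W → 10 log₁₀(P_tot / 10⁻³) = −97.1 dBm

−97.1 dBm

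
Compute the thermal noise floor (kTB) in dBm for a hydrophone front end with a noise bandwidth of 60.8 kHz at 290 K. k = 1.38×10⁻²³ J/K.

P_n = kTB = 1.38×10⁻²³ × 290 × 6.08×10⁴ = 2.43×10⁻¹⁶ W
In dBm: 10 log₁₀(2.43×10⁻¹⁶ / 10⁻³) = −126.1 dBm

−126.1 dBm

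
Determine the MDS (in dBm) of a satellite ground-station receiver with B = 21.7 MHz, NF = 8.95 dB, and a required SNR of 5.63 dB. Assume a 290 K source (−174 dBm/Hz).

−86.1 dBm

Sensitivity = −174 + 10 log₁₀(B) + NF + SNR_min
= −174 + 73.36 + 8.95 + 5.63
= −86.06 dBm → −86.1 dBm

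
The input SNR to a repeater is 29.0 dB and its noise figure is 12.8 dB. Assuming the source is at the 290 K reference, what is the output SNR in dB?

By definition F = SNR_in/SNR_out, so in dB: SNR_out = SNR_in − NF
SNR_out = 29.0 − 12.8 = 16.2 dB

16.2 dB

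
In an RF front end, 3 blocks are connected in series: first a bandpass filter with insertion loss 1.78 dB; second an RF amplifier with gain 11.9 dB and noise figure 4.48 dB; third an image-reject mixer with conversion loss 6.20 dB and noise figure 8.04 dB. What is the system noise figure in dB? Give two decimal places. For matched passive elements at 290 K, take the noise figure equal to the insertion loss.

Convert to linear (a loss of L dB is a gain of −L dB): F_i = 10^(NF_i/10), G_i = 10^(G_i,dB/10)
  Stage 1: F_1 = 10^(1.78/10) = 1.507, G_1 = 10^(−1.78/10) = 0.6637
  Stage 2: F_2 = 10^(4.48/10) = 2.805, G_2 = 10^(11.9/10) = 15.49
  Stage 3: F_3 = 10^(8.04/10) = 6.368, G_3 = 10^(−6.20/10) = 0.2399
Friis cascade:
  F = 1.507 + (2.805 − 1)/0.6637 + (6.368 − 1)/10.28 = 4.749
NF = 10 log₁₀(4.749) = 6.77 dB

6.77 dB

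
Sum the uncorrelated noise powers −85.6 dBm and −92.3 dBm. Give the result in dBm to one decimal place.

−84.8 dBm

Convert to linear, add, convert back:
P₁ = 2.75×10⁻¹² W, P₂ = 5.89×10⁻¹³ W
P_tot = 3.34×10⁻¹² W → 10 log₁₀(P_tot / 10⁻³) = −84.8 dBm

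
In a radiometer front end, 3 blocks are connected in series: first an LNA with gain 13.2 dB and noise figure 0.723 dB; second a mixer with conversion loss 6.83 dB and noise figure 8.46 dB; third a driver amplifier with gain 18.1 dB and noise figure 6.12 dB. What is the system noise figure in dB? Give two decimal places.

3.39 dB

Convert to linear (a loss of L dB is a gain of −L dB): F_i = 10^(NF_i/10), G_i = 10^(G_i,dB/10)
  Stage 1: F_1 = 10^(0.723/10) = 1.181, G_1 = 10^(13.2/10) = 20.89
  Stage 2: F_2 = 10^(8.46/10) = 7.015, G_2 = 10^(−6.83/10) = 0.2075
  Stage 3: F_3 = 10^(6.12/10) = 4.093, G_3 = 10^(18.1/10) = 64.57
Friis cascade:
  F = 1.181 + (7.015 − 1)/20.89 + (4.093 − 1)/4.335 = 2.182
NF = 10 log₁₀(2.182) = 3.39 dB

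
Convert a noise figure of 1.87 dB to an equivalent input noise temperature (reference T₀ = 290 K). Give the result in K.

156 K

F = 10^(1.87/10) = 1.53815
T_e = (F − 1)·T₀ = (1.53815 − 1) × 290 = 156 K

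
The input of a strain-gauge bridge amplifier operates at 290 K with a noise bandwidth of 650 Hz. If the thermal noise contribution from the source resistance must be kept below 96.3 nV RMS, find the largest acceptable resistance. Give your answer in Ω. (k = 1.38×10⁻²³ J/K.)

891 Ω

Johnson–Nyquist: V_n = √(4kTRB) ⇒ R = V_n² / (4kTB)
4kTB = 4 × 1.38×10⁻²³ × 290 × 6.50×10² = 1.04×10⁻¹⁷
R = (9.63×10⁻⁸)² / 1.04×10⁻¹⁷ = 8.91×10² Ω = 891 Ω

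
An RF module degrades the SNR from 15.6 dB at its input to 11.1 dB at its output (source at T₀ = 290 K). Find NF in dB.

4.5 dB

NF (dB) = SNR_in(dB) − SNR_out(dB) when the source is at T₀
NF = 15.6 − 11.1 = 4.5 dB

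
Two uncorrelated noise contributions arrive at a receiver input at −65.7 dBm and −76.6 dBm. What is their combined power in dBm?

Convert to linear, add, convert back:
P₁ = 2.69×10⁻¹⁰ W, P₂ = 2.19×10⁻¹¹ W
P_tot = 2.91×10⁻¹⁰ W → 10 log₁₀(P_tot / 10⁻³) = −65.4 dBm

−65.4 dBm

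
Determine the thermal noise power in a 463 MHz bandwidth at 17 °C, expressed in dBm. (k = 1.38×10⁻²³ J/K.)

T = 17 °C + 273.15 = 290.15 K
P_n = kTB = 1.38×10⁻²³ × 290.15 × 4.63×10⁸ = 1.85×10⁻¹² W
In dBm: 10 log₁₀(1.85×10⁻¹² / 10⁻³) = −87.3 dBm

−87.3 dBm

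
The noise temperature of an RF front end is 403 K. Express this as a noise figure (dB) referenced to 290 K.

3.78 dB

F = 1 + T_e/T₀ = 1 + 403/290 = 2.38966
NF = 10 log₁₀(2.38966) = 3.78 dB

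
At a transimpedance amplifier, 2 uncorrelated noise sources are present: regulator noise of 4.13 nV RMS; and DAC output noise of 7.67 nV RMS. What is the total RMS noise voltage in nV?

Uncorrelated sources add in power (mean-square): V_tot = √(ΣV_i²)
V_tot = √[(4.13×10⁻⁹)² + (7.67×10⁻⁹)²] = 8.71×10⁻⁹ V = 8.71 nV

8.71 nV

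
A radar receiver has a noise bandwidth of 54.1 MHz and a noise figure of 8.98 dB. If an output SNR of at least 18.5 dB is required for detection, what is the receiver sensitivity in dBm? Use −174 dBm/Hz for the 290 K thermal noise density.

−69.2 dBm

Sensitivity = −174 + 10 log₁₀(B) + NF + SNR_min
= −174 + 77.33 + 8.98 + 18.5
= −69.19 dBm → −69.2 dBm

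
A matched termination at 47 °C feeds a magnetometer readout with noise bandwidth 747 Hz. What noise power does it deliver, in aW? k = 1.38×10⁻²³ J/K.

3.30 aW

T = 47 °C + 273.15 = 320.15 K
P_n = kTB = 1.38×10⁻²³ × 320.15 × 7.47×10² = 3.30×10⁻¹⁸ W = 3.30 aW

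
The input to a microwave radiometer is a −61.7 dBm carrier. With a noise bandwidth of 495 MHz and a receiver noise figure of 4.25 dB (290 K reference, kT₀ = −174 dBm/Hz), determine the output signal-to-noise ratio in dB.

21.1 dB

Noise floor: N = −174 + 10 log₁₀(B) + NF
10 log₁₀(4.95×10⁸) = 86.95 dB
N = −174 + 86.95 + 4.25 = −82.80 dBm
SNR = P_sig − N = −61.7 − (−82.80) = 21.10 dB → 21.1 dB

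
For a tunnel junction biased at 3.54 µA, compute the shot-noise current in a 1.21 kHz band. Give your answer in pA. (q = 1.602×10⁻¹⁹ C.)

I_n = √(2qI·B)
2qI·B = 2 × 1.602×10⁻¹⁹ × 3.54×10⁻⁶ × 1.21×10³ = 1.37×10⁻²¹ A²
I_n = √(1.37×10⁻²¹) = 3.70×10⁻¹¹ A = 37.0 pA

37.0 pA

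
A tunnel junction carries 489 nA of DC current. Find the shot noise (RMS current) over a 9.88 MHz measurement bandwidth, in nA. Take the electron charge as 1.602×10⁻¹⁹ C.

1.24 nA

I_n = √(2qI·B)
2qI·B = 2 × 1.602×10⁻¹⁹ × 4.89×10⁻⁷ × 9.88×10⁶ = 1.55×10⁻¹⁸ A²
I_n = √(1.55×10⁻¹⁸) = 1.24×10⁻⁹ A = 1.24 nA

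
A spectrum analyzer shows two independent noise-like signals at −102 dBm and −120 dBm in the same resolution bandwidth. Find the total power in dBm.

Convert to linear, add, convert back:
P₁ = 6.31×10⁻¹⁴ W, P₂ = 1.00×10⁻¹⁵ W
P_tot = 6.41×10⁻¹⁴ W → 10 log₁₀(P_tot / 10⁻³) = −101.9 dBm

−101.9 dBm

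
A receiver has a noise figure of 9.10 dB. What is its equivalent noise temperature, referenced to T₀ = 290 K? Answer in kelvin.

2067 K

F = 10^(9.10/10) = 8.12831
T_e = (F − 1)·T₀ = (8.12831 − 1) × 290 = 2067 K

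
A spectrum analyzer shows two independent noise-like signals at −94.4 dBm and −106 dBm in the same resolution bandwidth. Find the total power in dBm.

−94.1 dBm

Convert to linear, add, convert back:
P₁ = 3.63×10⁻¹³ W, P₂ = 2.51×10⁻¹⁴ W
P_tot = 3.88×10⁻¹³ W → 10 log₁₀(P_tot / 10⁻³) = −94.1 dBm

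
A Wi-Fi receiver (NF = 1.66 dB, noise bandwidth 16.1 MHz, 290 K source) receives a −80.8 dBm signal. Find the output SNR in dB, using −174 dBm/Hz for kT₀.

19.5 dB

Noise floor: N = −174 + 10 log₁₀(B) + NF
10 log₁₀(1.61×10⁷) = 72.07 dB
N = −174 + 72.07 + 1.66 = −100.27 dBm
SNR = P_sig − N = −80.8 − (−100.27) = 19.47 dB → 19.5 dB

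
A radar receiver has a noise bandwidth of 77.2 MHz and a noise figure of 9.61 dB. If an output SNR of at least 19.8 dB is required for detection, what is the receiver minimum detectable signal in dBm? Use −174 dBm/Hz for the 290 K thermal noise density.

−65.7 dBm

Sensitivity = −174 + 10 log₁₀(B) + NF + SNR_min
= −174 + 78.88 + 9.61 + 19.8
= −65.71 dBm → −65.7 dBm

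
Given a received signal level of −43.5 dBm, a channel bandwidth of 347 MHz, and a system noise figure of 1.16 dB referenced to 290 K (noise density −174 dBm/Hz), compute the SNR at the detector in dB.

Noise floor: N = −174 + 10 log₁₀(B) + NF
10 log₁₀(3.47×10⁸) = 85.4 dB
N = −174 + 85.4 + 1.16 = −87.44 dBm
SNR = P_sig − N = −43.5 − (−87.44) = 43.94 dB → 43.9 dB

43.9 dB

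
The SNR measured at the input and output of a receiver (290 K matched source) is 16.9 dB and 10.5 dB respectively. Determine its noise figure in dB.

6.4 dB

NF (dB) = SNR_in(dB) − SNR_out(dB) when the source is at T₀
NF = 16.9 − 10.5 = 6.4 dB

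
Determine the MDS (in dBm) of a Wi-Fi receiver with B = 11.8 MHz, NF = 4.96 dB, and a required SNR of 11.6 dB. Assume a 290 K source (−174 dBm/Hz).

−86.7 dBm

Sensitivity = −174 + 10 log₁₀(B) + NF + SNR_min
= −174 + 70.72 + 4.96 + 11.6
= −86.72 dBm → −86.7 dBm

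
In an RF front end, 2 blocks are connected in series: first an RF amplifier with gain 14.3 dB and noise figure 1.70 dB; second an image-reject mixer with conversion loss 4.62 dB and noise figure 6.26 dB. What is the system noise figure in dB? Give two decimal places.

2.04 dB

Convert to linear (a loss of L dB is a gain of −L dB): F_i = 10^(NF_i/10), G_i = 10^(G_i,dB/10)
  Stage 1: F_1 = 10^(1.70/10) = 1.479, G_1 = 10^(14.3/10) = 26.92
  Stage 2: F_2 = 10^(6.26/10) = 4.227, G_2 = 10^(−4.62/10) = 0.3451
Friis cascade:
  F = 1.479 + (4.227 − 1)/26.92 = 1.599
NF = 10 log₁₀(1.599) = 2.04 dB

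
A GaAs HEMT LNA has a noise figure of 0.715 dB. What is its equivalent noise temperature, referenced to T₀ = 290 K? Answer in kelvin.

F = 10^(0.715/10) = 1.17896
T_e = (F − 1)·T₀ = (1.17896 − 1) × 290 = 51.9 K

51.9 K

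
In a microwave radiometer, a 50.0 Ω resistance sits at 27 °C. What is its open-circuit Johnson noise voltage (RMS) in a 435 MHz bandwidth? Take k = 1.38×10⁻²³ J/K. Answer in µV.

19.0 µV

T = 27 °C + 273.15 = 300.15 K
V_n = √(4kTRB)
4kTRB = 4 × 1.38×10⁻²³ × 300.15 × 5.00×10¹ × 4.35×10⁸ = 3.60×10⁻¹⁰ V²
V_n = √(3.60×10⁻¹⁰) = 1.90×10⁻⁵ V = 19.0 µV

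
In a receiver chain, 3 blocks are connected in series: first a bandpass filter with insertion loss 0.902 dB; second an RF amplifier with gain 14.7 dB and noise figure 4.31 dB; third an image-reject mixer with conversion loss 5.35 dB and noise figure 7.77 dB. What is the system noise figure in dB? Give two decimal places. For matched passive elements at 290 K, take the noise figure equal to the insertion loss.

Convert to linear (a loss of L dB is a gain of −L dB): F_i = 10^(NF_i/10), G_i = 10^(G_i,dB/10)
  Stage 1: F_1 = 10^(0.902/10) = 1.231, G_1 = 10^(−0.902/10) = 0.8125
  Stage 2: F_2 = 10^(4.31/10) = 2.698, G_2 = 10^(14.7/10) = 29.51
  Stage 3: F_3 = 10^(7.77/10) = 5.984, G_3 = 10^(−5.35/10) = 0.2917
Friis cascade:
  F = 1.231 + (2.698 − 1)/0.8125 + (5.984 − 1)/23.98 = 3.528
NF = 10 log₁₀(3.528) = 5.48 dB

5.48 dB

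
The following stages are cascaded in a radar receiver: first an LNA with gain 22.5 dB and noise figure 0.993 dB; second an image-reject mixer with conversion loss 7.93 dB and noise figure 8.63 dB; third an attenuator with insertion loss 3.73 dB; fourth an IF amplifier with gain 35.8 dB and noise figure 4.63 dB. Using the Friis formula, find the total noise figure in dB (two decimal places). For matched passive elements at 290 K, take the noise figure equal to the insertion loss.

Convert to linear (a loss of L dB is a gain of −L dB): F_i = 10^(NF_i/10), G_i = 10^(G_i,dB/10)
  Stage 1: F_1 = 10^(0.993/10) = 1.257, G_1 = 10^(22.5/10) = 177.8
  Stage 2: F_2 = 10^(8.63/10) = 7.295, G_2 = 10^(−7.93/10) = 0.1611
  Stage 3: F_3 = 10^(3.73/10) = 2.360, G_3 = 10^(−3.73/10) = 0.4236
  Stage 4: F_4 = 10^(4.63/10) = 2.904, G_4 = 10^(35.8/10) = 3802
Friis cascade:
  F = 1.257 + (7.295 − 1)/177.8 + (2.360 − 1)/28.64 + (2.904 − 1)/12.13 = 1.497
NF = 10 log₁₀(1.497) = 1.75 dB

1.75 dB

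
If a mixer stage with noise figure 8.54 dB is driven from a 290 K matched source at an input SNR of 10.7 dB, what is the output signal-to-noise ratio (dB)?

By definition F = SNR_in/SNR_out, so in dB: SNR_out = SNR_in − NF
SNR_out = 10.7 − 8.54 = 2.16 dB

2.16 dB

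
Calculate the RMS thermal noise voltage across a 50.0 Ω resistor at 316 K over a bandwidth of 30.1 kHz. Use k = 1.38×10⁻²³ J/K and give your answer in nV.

162 nV

V_n = √(4kTRB)
4kTRB = 4 × 1.38×10⁻²³ × 316 × 5.00×10¹ × 3.01×10⁴ = 2.63×10⁻¹⁴ V²
V_n = √(2.63×10⁻¹⁴) = 1.62×10⁻⁷ V = 162 nV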